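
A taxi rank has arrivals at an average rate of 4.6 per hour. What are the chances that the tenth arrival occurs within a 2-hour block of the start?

Over the interval, μ = 4.6 × 2 = 9.2 (a 2-hour block = 2 hours).
The tenth arrival falls in the interval iff at least 10 events occur there: P(S_10 ≤ t) = P(N ≥ 10) = 1 − P(N ≤ 9) ≈ 0.4389.

0.4389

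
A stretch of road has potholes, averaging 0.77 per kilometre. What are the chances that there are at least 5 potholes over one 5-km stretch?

Over the interval, μ = 0.77 × 5 = 3.85 (a 5-km stretch = 5 kilometres).
P(N ≥ 5) = 1 − P(N ≤ 4) = 1 − Σ_{j=0}^{4} e^(−μ) μ^j/j! ≈ 0.3419.

0.3419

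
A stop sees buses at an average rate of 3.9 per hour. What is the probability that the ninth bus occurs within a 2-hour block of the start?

Over the interval, μ = 3.9 × 2 = 7.8 (a 2-hour block = 2 hours).
The ninth arrival falls in the interval iff at least 9 events occur there: P(S_9 ≤ t) = P(N ≥ 9) = 1 − P(N ≤ 8) ≈ 0.3796.

0.3796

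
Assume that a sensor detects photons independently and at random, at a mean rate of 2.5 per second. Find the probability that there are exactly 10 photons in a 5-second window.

Over the interval, μ = 2.5 × 5 = 12.5 (a 5-second window = 5 seconds).
P(N = 10) = e^(−μ) μ^10/10! = e^(−12.5) · 12.5^10/3628800 ≈ 0.0956.

0.0956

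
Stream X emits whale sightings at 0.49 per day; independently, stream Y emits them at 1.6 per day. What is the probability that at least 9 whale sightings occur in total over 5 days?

Independent Poisson processes superpose: combined rate λ = 0.49 + 1.6 = 2.09 per day.
Over the interval, μ = 2.09 × 5 = 10.45 (5 days).
P(N ≥ 9) = 1 − P(N ≤ 8) ≈ 0.7155.

0.7155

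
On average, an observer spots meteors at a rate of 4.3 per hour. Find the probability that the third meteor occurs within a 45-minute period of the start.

0.6253

Over the interval, μ = 4.3 × 0.75 = 3.225 (a 45-minute period = 0.75 hours).
The third arrival falls in the interval iff at least 3 events occur there: P(S_3 ≤ t) = P(N ≥ 3) = 1 − P(N ≤ 2) ≈ 0.6253.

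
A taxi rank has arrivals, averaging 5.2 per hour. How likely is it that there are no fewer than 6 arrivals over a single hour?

With mean μ = 5.2 per hour,
P(N ≥ 6) = 1 − P(N ≤ 5) = 1 − Σ_{j=0}^{5} e^(−μ) μ^j/j! ≈ 0.4191.

0.4191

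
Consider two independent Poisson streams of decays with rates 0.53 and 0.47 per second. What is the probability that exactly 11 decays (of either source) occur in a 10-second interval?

0.1137

Independent Poisson processes superpose: combined rate λ = 0.53 + 0.47 = 1 per second.
Over the interval, μ = 1 × 10 = 10 (a 10-second interval = 10 seconds).
P(N = 11) = e^(−10) · 10^11/11! ≈ 0.1137.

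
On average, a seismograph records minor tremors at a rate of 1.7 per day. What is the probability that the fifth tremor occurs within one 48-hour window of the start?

0.2558

Over the interval, μ = 1.7 × 2 = 3.4 (a 48-hour window = 2 days).
The fifth arrival falls in the interval iff at least 5 events occur there: P(S_5 ≤ t) = P(N ≥ 5) = 1 − P(N ≤ 4) ≈ 0.2558.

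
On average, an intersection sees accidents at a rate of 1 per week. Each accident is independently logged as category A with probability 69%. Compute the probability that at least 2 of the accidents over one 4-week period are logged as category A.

Thinning: the accidents that are logged as category A themselves form a Poisson process with rate 0.69 × 1 = 0.69 per week.
Over the interval, μ = 0.69 × 4 = 2.76 (a 4-week period = 4 weeks).
P(N ≥ 2) = 1 − P(N ≤ 1) ≈ 0.7620.

0.7620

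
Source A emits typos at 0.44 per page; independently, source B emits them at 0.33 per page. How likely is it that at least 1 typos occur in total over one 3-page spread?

0.9007

Independent Poisson processes superpose: combined rate λ = 0.44 + 0.33 = 0.77 per page.
Over the interval, μ = 0.77 × 3 = 2.31 (a 3-page spread = 3 pages).
P(N ≥ 1) = 1 − P(N ≤ 0) ≈ 0.9007.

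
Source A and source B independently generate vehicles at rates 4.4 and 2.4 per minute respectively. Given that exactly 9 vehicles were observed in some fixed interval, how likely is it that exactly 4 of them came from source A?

Given the total, each event is independently from source A with probability p = λ_A/(λ_A+λ_B) = 4.4/6.8 ≈ 0.6471.
So K ~ Binomial(9, 4.4/6.8): P(K = 4) = C(9,4) · (4.4/6.8)^4 · (2.4/6.8)^5 ≈ 0.1210.

0.1210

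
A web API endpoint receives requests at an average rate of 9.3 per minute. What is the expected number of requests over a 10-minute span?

93

E[N] = λt = 9.3 × 10 = 93 (a 10-minute span = 10 minutes).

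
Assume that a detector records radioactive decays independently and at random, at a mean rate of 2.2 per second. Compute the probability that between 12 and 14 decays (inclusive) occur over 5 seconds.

Over the interval, μ = 2.2 × 5 = 11 (5 seconds).
P(12 ≤ N ≤ 14) = Σ_{j=12}^{14} e^(−11) · 11^j/j! ≈ 0.2748.

0.2748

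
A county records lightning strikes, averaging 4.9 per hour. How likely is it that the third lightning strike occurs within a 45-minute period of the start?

0.7103

Over the interval, μ = 4.9 × 0.75 = 3.675 (a 45-minute period = 0.75 hours).
The third arrival falls in the interval iff at least 3 events occur there: P(S_3 ≤ t) = P(N ≥ 3) = 1 − P(N ≤ 2) ≈ 0.7103.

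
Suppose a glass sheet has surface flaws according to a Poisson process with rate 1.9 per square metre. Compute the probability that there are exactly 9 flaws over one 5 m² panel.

Over the interval, μ = 1.9 × 5 = 9.5 (a 5 m² panel = 5 square metres).
P(N = 9) = e^(−μ) μ^9/9! = e^(−9.5) · 9.5^9/362880 ≈ 0.1300.

0.1300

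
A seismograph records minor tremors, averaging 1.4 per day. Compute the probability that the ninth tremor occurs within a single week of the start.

0.6442

Over the interval, μ = 1.4 × 7 = 9.8 (a week = 7 days).
The ninth arrival falls in the interval iff at least 9 events occur there: P(S_9 ≤ t) = P(N ≥ 9) = 1 − P(N ≤ 8) ≈ 0.6442.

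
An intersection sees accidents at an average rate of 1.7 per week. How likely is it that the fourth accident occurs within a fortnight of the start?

0.4416

Over the interval, μ = 1.7 × 2 = 3.4 (a fortnight = 2 weeks).
The fourth arrival falls in the interval iff at least 4 events occur there: P(S_4 ≤ t) = P(N ≥ 4) = 1 − P(N ≤ 3) ≈ 0.4416.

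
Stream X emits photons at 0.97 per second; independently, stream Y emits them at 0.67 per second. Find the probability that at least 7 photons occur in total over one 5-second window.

0.7104

Independent Poisson processes superpose: combined rate λ = 0.97 + 0.67 = 1.64 per second.
Over the interval, μ = 1.64 × 5 = 8.2 (a 5-second window = 5 seconds).
P(N ≥ 7) = 1 − P(N ≤ 6) ≈ 0.7104.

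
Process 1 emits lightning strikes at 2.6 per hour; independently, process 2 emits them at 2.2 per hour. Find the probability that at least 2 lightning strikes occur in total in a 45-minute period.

Independent Poisson processes superpose: combined rate λ = 2.6 + 2.2 = 4.8 per hour.
Over the interval, μ = 4.8 × 0.75 = 3.6 (a 45-minute period = 0.75 hours).
P(N ≥ 2) = 1 − P(N ≤ 1) ≈ 0.8743.

0.8743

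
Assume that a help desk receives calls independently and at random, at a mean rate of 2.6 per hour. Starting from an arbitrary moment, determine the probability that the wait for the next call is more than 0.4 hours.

0.3535

The wait for the next event is exponential with rate λ = 2.6 per hour.
P(T > 0.4) = e^(−λt) = e^(−2.6 × 0.4) = e^(−1.04) ≈ 0.3535.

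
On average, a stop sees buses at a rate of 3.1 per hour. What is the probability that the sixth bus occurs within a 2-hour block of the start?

0.5859

Over the interval, μ = 3.1 × 2 = 6.2 (a 2-hour block = 2 hours).
The sixth arrival falls in the interval iff at least 6 events occur there: P(S_6 ≤ t) = P(N ≥ 6) = 1 − P(N ≤ 5) ≈ 0.5859.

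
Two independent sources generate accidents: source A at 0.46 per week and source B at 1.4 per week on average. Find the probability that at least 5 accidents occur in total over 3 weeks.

0.6548

Independent Poisson processes superpose: combined rate λ = 0.46 + 1.4 = 1.86 per week.
Over the interval, μ = 1.86 × 3 = 5.58 (3 weeks).
P(N ≥ 5) = 1 − P(N ≤ 4) ≈ 0.6548.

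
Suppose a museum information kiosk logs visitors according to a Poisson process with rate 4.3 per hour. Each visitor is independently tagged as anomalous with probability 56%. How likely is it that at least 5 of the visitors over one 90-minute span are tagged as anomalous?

Thinning: the visitors that are tagged as anomalous themselves form a Poisson process with rate 0.56 × 4.3 = 2.408 per hour.
Over the interval, μ = 2.408 × 1.5 = 3.612 (a 90-minute span = 1.5 hours).
P(N ≥ 5) = 1 − P(N ≤ 4) ≈ 0.2959.

0.2959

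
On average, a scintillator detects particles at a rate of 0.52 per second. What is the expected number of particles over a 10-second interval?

E[N] = λt = 0.52 × 10 = 5.2 (a 10-second interval = 10 seconds).

5.2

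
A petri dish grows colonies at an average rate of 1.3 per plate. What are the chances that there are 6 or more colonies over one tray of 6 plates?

Over the interval, μ = 1.3 × 6 = 7.8 (a tray of 6 plates = 6 plates).
P(N ≥ 6) = 1 − P(N ≤ 5) = 1 − Σ_{j=0}^{5} e^(−μ) μ^j/j! ≈ 0.7897.

0.7897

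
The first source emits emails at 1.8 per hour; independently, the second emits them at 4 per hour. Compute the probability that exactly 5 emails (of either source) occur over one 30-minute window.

0.0940

Independent Poisson processes superpose: combined rate λ = 1.8 + 4 = 5.8 per hour.
Over the interval, μ = 5.8 × 0.5 = 2.9 (a 30-minute window = 0.5 hours).
P(N = 5) = e^(−2.9) · 2.9^5/5! ≈ 0.0940.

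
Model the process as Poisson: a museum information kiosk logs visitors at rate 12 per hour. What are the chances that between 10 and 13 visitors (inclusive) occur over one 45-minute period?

0.3387

Over the interval, μ = 12 × 0.75 = 9 (a 45-minute period = 0.75 hours).
P(10 ≤ N ≤ 13) = Σ_{j=10}^{13} e^(−9) · 9^j/j! ≈ 0.3387.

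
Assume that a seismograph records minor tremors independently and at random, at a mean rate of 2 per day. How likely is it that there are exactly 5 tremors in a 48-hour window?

0.1563

Over the interval, μ = 2 × 2 = 4 (a 48-hour window = 2 days).
P(N = 5) = e^(−μ) μ^5/5! = e^(−4) · 4^5/120 ≈ 0.1563.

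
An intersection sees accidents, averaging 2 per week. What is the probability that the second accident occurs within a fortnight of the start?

0.9084

Over the interval, μ = 2 × 2 = 4 (a fortnight = 2 weeks).
The second arrival falls in the interval iff at least 2 events occur there: P(S_2 ≤ t) = P(N ≥ 2) = 1 − P(N ≤ 1) ≈ 0.9084.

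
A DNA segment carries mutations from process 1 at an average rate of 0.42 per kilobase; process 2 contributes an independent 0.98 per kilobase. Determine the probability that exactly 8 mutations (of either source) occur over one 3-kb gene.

Independent Poisson processes superpose: combined rate λ = 0.42 + 0.98 = 1.4 per kilobase.
Over the interval, μ = 1.4 × 3 = 4.2 (a 3-kb gene = 3 kilobases).
P(N = 8) = e^(−4.2) · 4.2^8/8! ≈ 0.0360.

0.0360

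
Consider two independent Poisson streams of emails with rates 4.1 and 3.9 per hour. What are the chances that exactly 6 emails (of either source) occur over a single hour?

0.1221

Independent Poisson processes superpose: combined rate λ = 4.1 + 3.9 = 8 per hour.
So μ = 8.
P(N = 6) = e^(−8) · 8^6/6! ≈ 0.1221.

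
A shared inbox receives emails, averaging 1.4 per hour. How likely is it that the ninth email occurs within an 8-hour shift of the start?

Over the interval, μ = 1.4 × 8 = 11.2 (an 8-hour shift = 8 hours).
The ninth arrival falls in the interval iff at least 9 events occur there: P(S_9 ≤ t) = P(N ≥ 9) = 1 − P(N ≤ 8) ≈ 0.7853.

0.7853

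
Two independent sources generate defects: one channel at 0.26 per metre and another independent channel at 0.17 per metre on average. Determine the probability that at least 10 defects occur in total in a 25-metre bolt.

0.6318

Independent Poisson processes superpose: combined rate λ = 0.26 + 0.17 = 0.43 per metre.
Over the interval, μ = 0.43 × 25 = 10.75 (a 25-metre bolt = 25 metres).
P(N ≥ 10) = 1 − P(N ≤ 9) ≈ 0.6318.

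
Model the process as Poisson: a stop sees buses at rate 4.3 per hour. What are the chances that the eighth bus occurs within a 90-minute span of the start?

0.3199

Over the interval, μ = 4.3 × 1.5 = 6.45 (a 90-minute span = 1.5 hours).
The eighth arrival falls in the interval iff at least 8 events occur there: P(S_8 ≤ t) = P(N ≥ 8) = 1 − P(N ≤ 7) ≈ 0.3199.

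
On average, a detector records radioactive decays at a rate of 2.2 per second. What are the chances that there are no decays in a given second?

With mean μ = 2.2 per second,
P(N = 0) = e^(−μ) μ^0/0! = e^(−2.2) · 2.2^0/1 ≈ 0.1108.

0.1108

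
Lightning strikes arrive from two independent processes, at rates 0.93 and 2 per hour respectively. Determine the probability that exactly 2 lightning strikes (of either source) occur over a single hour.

0.2292

Independent Poisson processes superpose: combined rate λ = 0.93 + 2 = 2.93 per hour.
So μ = 2.93.
P(N = 2) = e^(−2.93) · 2.93^2/2! ≈ 0.2292.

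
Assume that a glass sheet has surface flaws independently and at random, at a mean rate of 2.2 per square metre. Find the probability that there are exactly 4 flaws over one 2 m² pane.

Over the interval, μ = 2.2 × 2 = 4.4 (a 2 m² pane = 2 square metres).
P(N = 4) = e^(−μ) μ^4/4! = e^(−4.4) · 4.4^4/24 ≈ 0.1917.

0.1917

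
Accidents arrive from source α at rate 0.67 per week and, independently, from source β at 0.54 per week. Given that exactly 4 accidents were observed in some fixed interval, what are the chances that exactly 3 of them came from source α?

0.3031

Given the total, each event is independently from source α with probability p = λ_α/(λ_α+λ_β) = 0.67/1.21 ≈ 0.5537.
So K ~ Binomial(4, 0.67/1.21): P(K = 3) = C(4,3) · (0.67/1.21)^3 · (0.54/1.21)^1 ≈ 0.3031.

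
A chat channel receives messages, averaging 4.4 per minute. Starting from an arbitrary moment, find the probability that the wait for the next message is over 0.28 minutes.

The wait for the next event is exponential with rate λ = 4.4 per minute.
P(T > 0.28) = e^(−λt) = e^(−4.4 × 0.28) = e^(−1.232) ≈ 0.2917.

0.2917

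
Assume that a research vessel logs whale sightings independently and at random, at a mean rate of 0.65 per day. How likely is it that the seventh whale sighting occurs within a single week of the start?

Over the interval, μ = 0.65 × 7 = 4.55 (a week = 7 days).
The seventh arrival falls in the interval iff at least 7 events occur there: P(S_7 ≤ t) = P(N ≥ 7) = 1 − P(N ≤ 6) ≈ 0.1754.

0.1754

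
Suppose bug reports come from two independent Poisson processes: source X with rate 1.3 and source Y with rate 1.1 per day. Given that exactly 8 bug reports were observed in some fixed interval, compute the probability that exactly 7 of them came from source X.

Given the total, each event is independently from source X with probability p = λ_X/(λ_X+λ_Y) = 1.3/2.4 ≈ 0.5417.
So K ~ Binomial(8, 1.3/2.4): P(K = 7) = C(8,7) · (1.3/2.4)^7 · (1.1/2.4)^1 ≈ 0.0502.

0.0502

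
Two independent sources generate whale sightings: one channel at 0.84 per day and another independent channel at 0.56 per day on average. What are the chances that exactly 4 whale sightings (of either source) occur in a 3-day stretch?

0.1944

Independent Poisson processes superpose: combined rate λ = 0.84 + 0.56 = 1.4 per day.
Over the interval, μ = 1.4 × 3 = 4.2 (a 3-day stretch = 3 days).
P(N = 4) = e^(−4.2) · 4.2^4/4! ≈ 0.1944.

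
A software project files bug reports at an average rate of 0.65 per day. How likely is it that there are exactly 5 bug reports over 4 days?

0.0735

Over the interval, μ = 0.65 × 4 = 2.6 (4 days).
P(N = 5) = e^(−μ) μ^5/5! = e^(−2.6) · 2.6^5/120 ≈ 0.0735.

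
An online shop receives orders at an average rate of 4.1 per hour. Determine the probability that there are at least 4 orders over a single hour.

0.5858

With mean μ = 4.1 per hour,
P(N ≥ 4) = 1 − P(N ≤ 3) = 1 − Σ_{j=0}^{3} e^(−μ) μ^j/j! ≈ 0.5858.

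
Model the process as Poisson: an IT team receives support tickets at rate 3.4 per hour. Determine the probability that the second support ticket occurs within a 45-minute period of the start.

0.7228

Over the interval, μ = 3.4 × 0.75 = 2.55 (a 45-minute period = 0.75 hours).
The second arrival falls in the interval iff at least 2 events occur there: P(S_2 ≤ t) = P(N ≥ 2) = 1 − P(N ≤ 1) ≈ 0.7228.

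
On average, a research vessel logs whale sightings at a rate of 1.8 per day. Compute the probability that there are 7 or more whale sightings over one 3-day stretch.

Over the interval, μ = 1.8 × 3 = 5.4 (a 3-day stretch = 3 days).
P(N ≥ 7) = 1 − P(N ≤ 6) = 1 − Σ_{j=0}^{6} e^(−μ) μ^j/j! ≈ 0.2983.

0.2983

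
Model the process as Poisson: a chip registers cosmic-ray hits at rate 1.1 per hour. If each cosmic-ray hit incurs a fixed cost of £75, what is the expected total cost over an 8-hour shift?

£660

E[N] = 1.1 × 8 = 8.8 (an 8-hour shift = 8 hours); E[cost] = 8.8 × £75 = £660.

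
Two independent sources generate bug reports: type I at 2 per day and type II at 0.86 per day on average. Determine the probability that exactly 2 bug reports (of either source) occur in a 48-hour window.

Independent Poisson processes superpose: combined rate λ = 2 + 0.86 = 2.86 per day.
Over the interval, μ = 2.86 × 2 = 5.72 (a 48-hour window = 2 days).
P(N = 2) = e^(−5.72) · 5.72^2/2! ≈ 0.0537.

0.0537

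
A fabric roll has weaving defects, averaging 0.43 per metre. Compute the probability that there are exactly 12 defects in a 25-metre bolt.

Over the interval, μ = 0.43 × 25 = 10.75 (a 25-metre bolt = 25 metres).
P(N = 12) = e^(−μ) μ^12/12! = e^(−10.75) · 10.75^12/479001600 ≈ 0.1066.

0.1066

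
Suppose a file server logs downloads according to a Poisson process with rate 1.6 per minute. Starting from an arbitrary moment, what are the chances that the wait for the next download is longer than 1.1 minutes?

The wait for the next event is exponential with rate λ = 1.6 per minute.
P(T > 1.1) = e^(−λt) = e^(−1.6 × 1.1) = e^(−1.76) ≈ 0.1720.

0.1720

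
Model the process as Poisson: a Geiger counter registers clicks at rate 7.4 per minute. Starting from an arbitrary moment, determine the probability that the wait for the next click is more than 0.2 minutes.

The wait for the next event is exponential with rate λ = 7.4 per minute.
P(T > 0.2) = e^(−λt) = e^(−7.4 × 0.2) = e^(−1.48) ≈ 0.2276.

0.2276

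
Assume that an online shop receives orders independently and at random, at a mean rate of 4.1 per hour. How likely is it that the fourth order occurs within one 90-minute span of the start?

Over the interval, μ = 4.1 × 1.5 = 6.15 (a 90-minute span = 1.5 hours).
The fourth arrival falls in the interval iff at least 4 events occur there: P(S_4 ≤ t) = P(N ≥ 4) = 1 − P(N ≤ 3) ≈ 0.8617.

0.8617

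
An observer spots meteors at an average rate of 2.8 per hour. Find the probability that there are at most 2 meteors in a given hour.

0.4695

With mean μ = 2.8 per hour,
P(N ≤ 2) = Σ_{j=0}^{2} e^(−μ) μ^j/j! ≈ 0.4695.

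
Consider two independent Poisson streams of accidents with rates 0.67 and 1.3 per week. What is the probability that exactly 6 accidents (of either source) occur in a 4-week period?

Independent Poisson processes superpose: combined rate λ = 0.67 + 1.3 = 1.97 per week.
Over the interval, μ = 1.97 × 4 = 7.88 (a 4-week period = 4 weeks).
P(N = 6) = e^(−7.88) · 7.88^6/6! ≈ 0.1258.

0.1258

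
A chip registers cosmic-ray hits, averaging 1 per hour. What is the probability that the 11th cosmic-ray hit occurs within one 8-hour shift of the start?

Over the interval, μ = 1 × 8 = 8 (an 8-hour shift = 8 hours).
The 11th arrival falls in the interval iff at least 11 events occur there: P(S_11 ≤ t) = P(N ≥ 11) = 1 − P(N ≤ 10) ≈ 0.1841.

0.1841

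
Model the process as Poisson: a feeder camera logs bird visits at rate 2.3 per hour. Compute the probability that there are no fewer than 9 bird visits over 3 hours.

Over the interval, μ = 2.3 × 3 = 6.9 (3 hours).
P(N ≥ 9) = 1 − P(N ≤ 8) = 1 − Σ_{j=0}^{8} e^(−μ) μ^j/j! ≈ 0.2580.

0.2580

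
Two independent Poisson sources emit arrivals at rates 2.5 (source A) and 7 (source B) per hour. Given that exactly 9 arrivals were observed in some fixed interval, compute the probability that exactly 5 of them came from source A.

0.0469

Given the total, each event is independently from source A with probability p = λ_A/(λ_A+λ_B) = 2.5/9.5 ≈ 0.2632.
So K ~ Binomial(9, 2.5/9.5): P(K = 5) = C(9,5) · (2.5/9.5)^5 · (7/9.5)^4 ≈ 0.0469.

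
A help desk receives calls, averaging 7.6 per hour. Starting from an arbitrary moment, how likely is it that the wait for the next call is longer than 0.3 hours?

0.1023

The wait for the next event is exponential with rate λ = 7.6 per hour.
P(T > 0.3) = e^(−λt) = e^(−7.6 × 0.3) = e^(−2.28) ≈ 0.1023.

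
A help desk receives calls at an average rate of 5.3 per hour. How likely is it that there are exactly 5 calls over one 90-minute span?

0.0933

Over the interval, μ = 5.3 × 1.5 = 7.95 (a 90-minute span = 1.5 hours).
P(N = 5) = e^(−μ) μ^5/5! = e^(−7.95) · 7.95^5/120 ≈ 0.0933.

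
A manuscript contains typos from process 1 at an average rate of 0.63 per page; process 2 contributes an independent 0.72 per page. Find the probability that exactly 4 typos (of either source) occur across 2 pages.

0.1488

Independent Poisson processes superpose: combined rate λ = 0.63 + 0.72 = 1.35 per page.
Over the interval, μ = 1.35 × 2 = 2.7 (2 pages).
P(N = 4) = e^(−2.7) · 2.7^4/4! ≈ 0.1488.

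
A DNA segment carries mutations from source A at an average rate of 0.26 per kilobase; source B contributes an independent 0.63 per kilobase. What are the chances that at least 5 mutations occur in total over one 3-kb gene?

0.1327

Independent Poisson processes superpose: combined rate λ = 0.26 + 0.63 = 0.89 per kilobase.
Over the interval, μ = 0.89 × 3 = 2.67 (a 3-kb gene = 3 kilobases).
P(N ≥ 5) = 1 − P(N ≤ 4) ≈ 0.1327.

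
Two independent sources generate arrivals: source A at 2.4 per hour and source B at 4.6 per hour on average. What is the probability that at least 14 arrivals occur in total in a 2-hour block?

Independent Poisson processes superpose: combined rate λ = 2.4 + 4.6 = 7 per hour.
Over the interval, μ = 7 × 2 = 14 (a 2-hour block = 2 hours).
P(N ≥ 14) = 1 − P(N ≤ 13) ≈ 0.5356.

0.5356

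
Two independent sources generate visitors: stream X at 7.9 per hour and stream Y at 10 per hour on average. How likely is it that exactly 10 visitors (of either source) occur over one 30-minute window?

0.1179

Independent Poisson processes superpose: combined rate λ = 7.9 + 10 = 17.9 per hour.
Over the interval, μ = 17.9 × 0.5 = 8.95 (a 30-minute window = 0.5 hours).
P(N = 10) = e^(−8.95) · 8.95^10/10! ≈ 0.1179.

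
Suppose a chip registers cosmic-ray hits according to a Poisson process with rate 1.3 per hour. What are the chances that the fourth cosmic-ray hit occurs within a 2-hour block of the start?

Over the interval, μ = 1.3 × 2 = 2.6 (a 2-hour block = 2 hours).
The fourth arrival falls in the interval iff at least 4 events occur there: P(S_4 ≤ t) = P(N ≥ 4) = 1 − P(N ≤ 3) ≈ 0.2640.

0.2640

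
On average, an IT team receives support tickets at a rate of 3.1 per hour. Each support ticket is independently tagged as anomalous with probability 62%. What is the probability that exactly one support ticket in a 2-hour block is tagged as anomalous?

Thinning: the support tickets that are tagged as anomalous themselves form a Poisson process with rate 0.62 × 3.1 = 1.922 per hour.
Over the interval, μ = 1.922 × 2 = 3.844 (a 2-hour block = 2 hours).
P(N = 1) = e^(−3.844) · 3.844^1/1! ≈ 0.0823.

0.0823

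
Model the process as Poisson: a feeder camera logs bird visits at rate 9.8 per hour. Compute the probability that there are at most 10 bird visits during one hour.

0.6080

With mean μ = 9.8 per hour,
P(N ≤ 10) = Σ_{j=0}^{10} e^(−μ) μ^j/j! ≈ 0.6080.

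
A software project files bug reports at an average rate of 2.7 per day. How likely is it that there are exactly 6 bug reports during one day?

With mean μ = 2.7 per day,
P(N = 6) = e^(−μ) μ^6/6! = e^(−2.7) · 2.7^6/720 ≈ 0.0362.

0.0362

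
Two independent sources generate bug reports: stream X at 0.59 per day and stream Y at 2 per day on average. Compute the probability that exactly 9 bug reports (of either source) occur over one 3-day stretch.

0.1201

Independent Poisson processes superpose: combined rate λ = 0.59 + 2 = 2.59 per day.
Over the interval, μ = 2.59 × 3 = 7.77 (a 3-day stretch = 3 days).
P(N = 9) = e^(−7.77) · 7.77^9/9! ≈ 0.1201.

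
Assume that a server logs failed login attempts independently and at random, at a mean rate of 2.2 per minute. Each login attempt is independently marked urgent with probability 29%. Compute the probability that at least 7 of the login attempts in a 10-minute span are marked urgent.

Thinning: the login attempts that are marked urgent themselves form a Poisson process with rate 0.29 × 2.2 = 0.638 per minute.
Over the interval, μ = 0.638 × 10 = 6.38 (a 10-minute span = 10 minutes).
P(N ≥ 7) = 1 − P(N ≤ 6) ≈ 0.4545.

0.4545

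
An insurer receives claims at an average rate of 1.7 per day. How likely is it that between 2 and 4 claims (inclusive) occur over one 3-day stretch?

Over the interval, μ = 1.7 × 3 = 5.1 (a 3-day stretch = 3 days).
P(2 ≤ N ≤ 4) = Σ_{j=2}^{4} e^(−5.1) · 5.1^j/j! ≈ 0.3859.

0.3859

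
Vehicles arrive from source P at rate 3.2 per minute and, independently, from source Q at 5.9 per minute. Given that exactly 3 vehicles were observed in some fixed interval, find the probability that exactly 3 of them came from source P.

Given the total, each event is independently from source P with probability p = λ_P/(λ_P+λ_Q) = 3.2/9.1 ≈ 0.3516.
So K ~ Binomial(3, 3.2/9.1): P(K = 3) = C(3,3) · (3.2/9.1)^3 · (5.9/9.1)^0 ≈ 0.0435.

0.0435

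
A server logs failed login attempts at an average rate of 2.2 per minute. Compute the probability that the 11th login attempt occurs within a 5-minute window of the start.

Over the interval, μ = 2.2 × 5 = 11 (a 5-minute window = 5 minutes).
The 11th arrival falls in the interval iff at least 11 events occur there: P(S_11 ≤ t) = P(N ≥ 11) = 1 − P(N ≤ 10) ≈ 0.5401.

0.5401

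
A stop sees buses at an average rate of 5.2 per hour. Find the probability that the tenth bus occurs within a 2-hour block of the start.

0.5910

Over the interval, μ = 5.2 × 2 = 10.4 (a 2-hour block = 2 hours).
The tenth arrival falls in the interval iff at least 10 events occur there: P(S_10 ≤ t) = P(N ≥ 10) = 1 − P(N ≤ 9) ≈ 0.5910.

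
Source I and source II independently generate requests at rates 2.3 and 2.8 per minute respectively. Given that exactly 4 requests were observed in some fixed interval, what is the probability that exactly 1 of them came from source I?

Given the total, each event is independently from source I with probability p = λ_I/(λ_I+λ_II) = 2.3/5.1 ≈ 0.4510.
So K ~ Binomial(4, 2.3/5.1): P(K = 1) = C(4,1) · (2.3/5.1)^1 · (2.8/5.1)^3 ≈ 0.2985.

0.2985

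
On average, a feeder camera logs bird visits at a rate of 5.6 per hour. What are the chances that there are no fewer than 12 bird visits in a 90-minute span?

Over the interval, μ = 5.6 × 1.5 = 8.4 (a 90-minute span = 1.5 hours).
P(N ≥ 12) = 1 − P(N ≤ 11) = 1 − Σ_{j=0}^{11} e^(−μ) μ^j/j! ≈ 0.1429.

0.1429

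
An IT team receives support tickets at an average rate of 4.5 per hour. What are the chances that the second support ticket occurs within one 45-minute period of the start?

0.8503

Over the interval, μ = 4.5 × 0.75 = 3.375 (a 45-minute period = 0.75 hours).
The second arrival falls in the interval iff at least 2 events occur there: P(S_2 ≤ t) = P(N ≥ 2) = 1 − P(N ≤ 1) ≈ 0.8503.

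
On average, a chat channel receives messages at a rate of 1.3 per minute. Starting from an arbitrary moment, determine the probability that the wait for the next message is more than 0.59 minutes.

0.4644

The wait for the next event is exponential with rate λ = 1.3 per minute.
P(T > 0.59) = e^(−λt) = e^(−1.3 × 0.59) = e^(−0.767) ≈ 0.4644.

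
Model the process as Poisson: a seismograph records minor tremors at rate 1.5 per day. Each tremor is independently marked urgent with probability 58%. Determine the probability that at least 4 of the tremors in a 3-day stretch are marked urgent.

0.2662

Thinning: the tremors that are marked urgent themselves form a Poisson process with rate 0.58 × 1.5 = 0.87 per day.
Over the interval, μ = 0.87 × 3 = 2.61 (a 3-day stretch = 3 days).
P(N ≥ 4) = 1 − P(N ≤ 3) ≈ 0.2662.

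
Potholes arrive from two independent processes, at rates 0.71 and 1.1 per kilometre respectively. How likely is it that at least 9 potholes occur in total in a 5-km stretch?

Independent Poisson processes superpose: combined rate λ = 0.71 + 1.1 = 1.81 per kilometre.
Over the interval, μ = 1.81 × 5 = 9.05 (a 5-km stretch = 5 kilometres).
P(N ≥ 9) = 1 − P(N ≤ 8) ≈ 0.5509.

0.5509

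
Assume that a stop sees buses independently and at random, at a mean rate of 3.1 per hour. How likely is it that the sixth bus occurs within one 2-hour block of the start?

Over the interval, μ = 3.1 × 2 = 6.2 (a 2-hour block = 2 hours).
The sixth arrival falls in the interval iff at least 6 events occur there: P(S_6 ≤ t) = P(N ≥ 6) = 1 − P(N ≤ 5) ≈ 0.5859.

0.5859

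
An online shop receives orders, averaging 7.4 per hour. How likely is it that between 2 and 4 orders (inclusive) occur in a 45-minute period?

0.3243

Over the interval, μ = 7.4 × 0.75 = 5.55 (a 45-minute period = 0.75 hours).
P(2 ≤ N ≤ 4) = Σ_{j=2}^{4} e^(−5.55) · 5.55^j/j! ≈ 0.3243.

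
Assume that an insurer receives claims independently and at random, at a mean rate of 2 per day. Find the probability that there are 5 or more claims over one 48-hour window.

Over the interval, μ = 2 × 2 = 4 (a 48-hour window = 2 days).
P(N ≥ 5) = 1 − P(N ≤ 4) = 1 − Σ_{j=0}^{4} e^(−μ) μ^j/j! ≈ 0.3712.

0.3712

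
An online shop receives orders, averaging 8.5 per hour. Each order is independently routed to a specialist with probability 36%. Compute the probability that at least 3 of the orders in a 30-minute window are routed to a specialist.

0.1987

Thinning: the orders that are routed to a specialist themselves form a Poisson process with rate 0.36 × 8.5 = 3.06 per hour.
Over the interval, μ = 3.06 × 0.5 = 1.53 (a 30-minute window = 0.5 hours).
P(N ≥ 3) = 1 − P(N ≤ 2) ≈ 0.1987.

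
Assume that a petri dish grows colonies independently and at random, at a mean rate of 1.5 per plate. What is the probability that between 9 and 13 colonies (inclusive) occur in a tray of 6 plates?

Over the interval, μ = 1.5 × 6 = 9 (a tray of 6 plates = 6 plates).
P(9 ≤ N ≤ 13) = Σ_{j=9}^{13} e^(−9) · 9^j/j! ≈ 0.4705.

0.4705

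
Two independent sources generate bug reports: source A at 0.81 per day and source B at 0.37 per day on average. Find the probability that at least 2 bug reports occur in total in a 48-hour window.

Independent Poisson processes superpose: combined rate λ = 0.81 + 0.37 = 1.18 per day.
Over the interval, μ = 1.18 × 2 = 2.36 (a 48-hour window = 2 days).
P(N ≥ 2) = 1 − P(N ≤ 1) ≈ 0.6827.

0.6827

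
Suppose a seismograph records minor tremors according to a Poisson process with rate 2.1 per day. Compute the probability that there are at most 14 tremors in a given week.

0.4967

Over the interval, μ = 2.1 × 7 = 14.7 (a week = 7 days).
P(N ≤ 14) = Σ_{j=0}^{14} e^(−μ) μ^j/j! ≈ 0.4967.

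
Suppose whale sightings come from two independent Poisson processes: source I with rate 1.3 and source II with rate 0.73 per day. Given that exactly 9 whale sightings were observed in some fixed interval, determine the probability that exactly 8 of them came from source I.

0.0915

Given the total, each event is independently from source I with probability p = λ_I/(λ_I+λ_II) = 1.3/2.03 ≈ 0.6404.
So K ~ Binomial(9, 1.3/2.03): P(K = 8) = C(9,8) · (1.3/2.03)^8 · (0.73/2.03)^1 ≈ 0.0915.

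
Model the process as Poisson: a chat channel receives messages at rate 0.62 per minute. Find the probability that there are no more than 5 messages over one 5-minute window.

Over the interval, μ = 0.62 × 5 = 3.1 (a 5-minute window = 5 minutes).
P(N ≤ 5) = Σ_{j=0}^{5} e^(−μ) μ^j/j! ≈ 0.9057.

0.9057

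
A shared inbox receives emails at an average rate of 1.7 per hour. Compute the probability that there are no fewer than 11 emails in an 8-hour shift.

0.7963

Over the interval, μ = 1.7 × 8 = 13.6 (an 8-hour shift = 8 hours).
P(N ≥ 11) = 1 − P(N ≤ 10) = 1 − Σ_{j=0}^{10} e^(−μ) μ^j/j! ≈ 0.7963.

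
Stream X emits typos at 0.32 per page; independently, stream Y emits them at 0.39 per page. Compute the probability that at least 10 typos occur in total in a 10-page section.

0.1798

Independent Poisson processes superpose: combined rate λ = 0.32 + 0.39 = 0.71 per page.
Over the interval, μ = 0.71 × 10 = 7.1 (a 10-page section = 10 pages).
P(N ≥ 10) = 1 − P(N ≤ 9) ≈ 0.1798.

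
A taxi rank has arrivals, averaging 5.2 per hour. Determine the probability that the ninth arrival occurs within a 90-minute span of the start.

0.3796

Over the interval, μ = 5.2 × 1.5 = 7.8 (a 90-minute span = 1.5 hours).
The ninth arrival falls in the interval iff at least 9 events occur there: P(S_9 ≤ t) = P(N ≥ 9) = 1 − P(N ≤ 8) ≈ 0.3796.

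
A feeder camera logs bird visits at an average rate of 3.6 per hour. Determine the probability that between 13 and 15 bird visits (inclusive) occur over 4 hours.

0.3090

Over the interval, μ = 3.6 × 4 = 14.4 (4 hours).
P(13 ≤ N ≤ 15) = Σ_{j=13}^{15} e^(−14.4) · 14.4^j/j! ≈ 0.3090.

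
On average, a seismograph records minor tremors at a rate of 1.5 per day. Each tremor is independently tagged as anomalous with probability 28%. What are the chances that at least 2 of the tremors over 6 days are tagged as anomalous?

0.7168

Thinning: the tremors that are tagged as anomalous themselves form a Poisson process with rate 0.28 × 1.5 = 0.42 per day.
Over the interval, μ = 0.42 × 6 = 2.52 (6 days).
P(N ≥ 2) = 1 − P(N ≤ 1) ≈ 0.7168.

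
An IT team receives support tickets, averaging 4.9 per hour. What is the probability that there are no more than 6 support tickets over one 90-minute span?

Over the interval, μ = 4.9 × 1.5 = 7.35 (a 90-minute span = 1.5 hours).
P(N ≤ 6) = Σ_{j=0}^{6} e^(−μ) μ^j/j! ≈ 0.3990.

0.3990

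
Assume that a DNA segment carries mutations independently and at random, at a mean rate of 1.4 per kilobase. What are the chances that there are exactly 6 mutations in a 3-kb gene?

Over the interval, μ = 1.4 × 3 = 4.2 (a 3-kb gene = 3 kilobases).
P(N = 6) = e^(−μ) μ^6/6! = e^(−4.2) · 4.2^6/720 ≈ 0.1143.

0.1143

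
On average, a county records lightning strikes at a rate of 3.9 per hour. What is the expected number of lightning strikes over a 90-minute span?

5.85

E[N] = λt = 3.9 × 1.5 = 5.85 (a 90-minute span = 1.5 hours).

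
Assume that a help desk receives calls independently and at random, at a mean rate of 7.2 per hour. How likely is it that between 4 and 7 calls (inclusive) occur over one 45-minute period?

Over the interval, μ = 7.2 × 0.75 = 5.4 (a 45-minute period = 0.75 hours).
P(4 ≤ N ≤ 7) = Σ_{j=4}^{7} e^(−5.4) · 5.4^j/j! ≈ 0.6084.

0.6084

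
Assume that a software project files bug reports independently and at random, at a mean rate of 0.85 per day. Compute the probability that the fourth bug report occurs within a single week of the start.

0.8443

Over the interval, μ = 0.85 × 7 = 5.95 (a week = 7 days).
The fourth arrival falls in the interval iff at least 4 events occur there: P(S_4 ≤ t) = P(N ≥ 4) = 1 − P(N ≤ 3) ≈ 0.8443.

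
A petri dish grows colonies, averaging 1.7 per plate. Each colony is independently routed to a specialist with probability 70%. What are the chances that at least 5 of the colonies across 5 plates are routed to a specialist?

0.7082

Thinning: the colonies that are routed to a specialist themselves form a Poisson process with rate 0.7 × 1.7 = 1.19 per plate.
Over the interval, μ = 1.19 × 5 = 5.95 (5 plates).
P(N ≥ 5) = 1 − P(N ≤ 4) ≈ 0.7082.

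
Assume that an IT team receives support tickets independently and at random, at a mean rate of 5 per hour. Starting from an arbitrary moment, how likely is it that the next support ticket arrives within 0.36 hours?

Inter-arrival times are exponential with rate λ = 5 per hour.
P(T ≤ 0.36) = 1 − e^(−λt) = 1 − e^(−5 × 0.36) = 1 − e^(−1.8) ≈ 0.8347.

0.8347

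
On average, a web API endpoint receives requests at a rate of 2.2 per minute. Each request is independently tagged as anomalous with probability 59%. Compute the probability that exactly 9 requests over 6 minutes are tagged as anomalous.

0.1204

Thinning: the requests that are tagged as anomalous themselves form a Poisson process with rate 0.59 × 2.2 = 1.298 per minute.
Over the interval, μ = 1.298 × 6 = 7.788 (6 minutes).
P(N = 9) = e^(−7.788) · 7.788^9/9! ≈ 0.1204.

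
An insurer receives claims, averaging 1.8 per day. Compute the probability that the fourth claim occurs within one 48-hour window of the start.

0.4848

Over the interval, μ = 1.8 × 2 = 3.6 (a 48-hour window = 2 days).
The fourth arrival falls in the interval iff at least 4 events occur there: P(S_4 ≤ t) = P(N ≥ 4) = 1 − P(N ≤ 3) ≈ 0.4848.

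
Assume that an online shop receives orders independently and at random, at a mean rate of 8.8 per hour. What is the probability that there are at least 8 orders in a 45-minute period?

Over the interval, μ = 8.8 × 0.75 = 6.6 (a 45-minute period = 0.75 hours).
P(N ≥ 8) = 1 − P(N ≤ 7) = 1 − Σ_{j=0}^{7} e^(−μ) μ^j/j! ≈ 0.3419.

0.3419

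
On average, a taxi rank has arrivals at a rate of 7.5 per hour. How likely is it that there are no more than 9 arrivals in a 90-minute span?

Over the interval, μ = 7.5 × 1.5 = 11.25 (a 90-minute span = 1.5 hours).
P(N ≤ 9) = Σ_{j=0}^{9} e^(−μ) μ^j/j! ≈ 0.3140.

0.3140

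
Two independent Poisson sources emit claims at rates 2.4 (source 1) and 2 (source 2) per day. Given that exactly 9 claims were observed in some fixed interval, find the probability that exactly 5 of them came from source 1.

0.2597

Given the total, each event is independently from source 1 with probability p = λ_1/(λ_1+λ_2) = 2.4/4.4 ≈ 0.5455.
So K ~ Binomial(9, 2.4/4.4): P(K = 5) = C(9,5) · (2.4/4.4)^5 · (2/4.4)^4 ≈ 0.2597.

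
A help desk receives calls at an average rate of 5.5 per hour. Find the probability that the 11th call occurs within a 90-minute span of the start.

Over the interval, μ = 5.5 × 1.5 = 8.25 (a 90-minute span = 1.5 hours).
The 11th arrival falls in the interval iff at least 11 events occur there: P(S_11 ≤ t) = P(N ≥ 11) = 1 − P(N ≤ 10) ≈ 0.2097.

0.2097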